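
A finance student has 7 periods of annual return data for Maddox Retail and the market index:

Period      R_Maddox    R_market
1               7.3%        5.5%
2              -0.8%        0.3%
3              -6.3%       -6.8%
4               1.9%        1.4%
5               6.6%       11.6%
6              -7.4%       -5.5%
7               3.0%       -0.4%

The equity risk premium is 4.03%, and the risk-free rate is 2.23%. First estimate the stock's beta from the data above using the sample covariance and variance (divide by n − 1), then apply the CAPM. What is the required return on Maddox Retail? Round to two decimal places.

Mean R_i = (7.3 − 0.8 − 6.3 + 1.9 + 6.6 − 7.4 + 3.0) / 7 = 0.6143%
Mean R_m = (5.5 + 0.3 − 6.8 + 1.4 + 11.6 − 5.5 − 0.4) / 7 = 0.8714%
Σ(R_i − R̄_i)(R_m − R̄_m) = 197.7229  ⇒  Cov = 197.7229 / 6 = 32.9538
Σ(R_m − R̄_m)² = 238.1943  ⇒  Var(R_m) = 238.1943 / 6 = 39.6991
β = Cov / Var(R_m) = 32.9538 / 39.6991 = 0.8301
E(R) = R_f + β × MRP = 2.23% + 0.8301 × 4.03% = 5.58%

5.58%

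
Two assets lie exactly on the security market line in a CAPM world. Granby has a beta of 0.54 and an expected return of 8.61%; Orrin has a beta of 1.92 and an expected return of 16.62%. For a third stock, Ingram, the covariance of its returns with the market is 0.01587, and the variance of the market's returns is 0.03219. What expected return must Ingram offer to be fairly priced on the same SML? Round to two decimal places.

MRP = (16.62% − 8.61%) / (1.92 − 0.54) = 5.8043%
R_f = 8.61% − 0.54 × 5.8043% = 5.4757%
β_Ingram = Cov / Var(R_m) = 0.01587 / 0.03219 = 0.4930
E(R_Ingram) = R_f + β × MRP = 5.4757% + 0.4930 × 5.8043% = 8.34%

8.34%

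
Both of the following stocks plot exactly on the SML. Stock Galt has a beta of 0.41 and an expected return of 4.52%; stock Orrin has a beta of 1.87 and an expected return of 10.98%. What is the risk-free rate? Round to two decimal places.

Both satisfy E(R) = R_f + β·MRP, so the slope of the SML is
MRP = (10.98% − 4.52%) / (1.87 − 0.41) = 6.46% / 1.46 = 4.4247%
R_f = E(R_Galt) − β_Galt·MRP = 4.52% − 0.41 × 4.4247% = 2.7059%

2.71%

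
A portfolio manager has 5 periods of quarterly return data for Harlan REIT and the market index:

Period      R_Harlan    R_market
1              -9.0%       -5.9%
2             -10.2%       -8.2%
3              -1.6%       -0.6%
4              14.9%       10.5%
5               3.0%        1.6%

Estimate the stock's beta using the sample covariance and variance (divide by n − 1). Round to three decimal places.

1.391

Mean R_i = (-9.0 − 10.2 − 1.6 + 14.9 + 3.0) / 5 = -0.5800%
Mean R_m = (-5.9 − 8.2 − 0.6 + 10.5 + 1.6) / 5 = -0.5200%
Σ(R_i − R̄_i)(R_m − R̄_m) = 297.4420  ⇒  Cov = 297.4420 / 4 = 74.3605
Σ(R_m − R̄_m)² = 213.8680  ⇒  Var(R_m) = 213.8680 / 4 = 53.4670
β = Cov / Var(R_m) = 74.3605 / 53.4670 = 1.3908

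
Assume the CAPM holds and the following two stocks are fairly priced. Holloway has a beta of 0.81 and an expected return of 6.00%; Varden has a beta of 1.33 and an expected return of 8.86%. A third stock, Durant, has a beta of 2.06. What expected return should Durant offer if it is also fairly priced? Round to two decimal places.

MRP (SML slope) = (8.86% − 6.00%) / (1.33 − 0.81) = 2.86% / 0.52 = 5.5000%
R_f (intercept) = 6.00% − 0.81 × 5.5000% = 1.5450%
E(R_Durant) = R_f + β × MRP = 1.5450% + 2.06 × 5.5000% = 12.88%

12.88%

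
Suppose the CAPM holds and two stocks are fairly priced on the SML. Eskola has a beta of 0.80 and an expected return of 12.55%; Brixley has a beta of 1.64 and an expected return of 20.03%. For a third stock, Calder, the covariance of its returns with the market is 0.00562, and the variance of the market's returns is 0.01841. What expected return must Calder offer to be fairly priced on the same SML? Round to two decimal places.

8.14%

MRP = (20.03% − 12.55%) / (1.64 − 0.80) = 8.9048%
R_f = 12.55% − 0.80 × 8.9048% = 5.4262%
β_Calder = Cov / Var(R_m) = 0.00562 / 0.01841 = 0.3053
E(R_Calder) = R_f + β × MRP = 5.4262% + 0.3053 × 8.9048% = 8.14%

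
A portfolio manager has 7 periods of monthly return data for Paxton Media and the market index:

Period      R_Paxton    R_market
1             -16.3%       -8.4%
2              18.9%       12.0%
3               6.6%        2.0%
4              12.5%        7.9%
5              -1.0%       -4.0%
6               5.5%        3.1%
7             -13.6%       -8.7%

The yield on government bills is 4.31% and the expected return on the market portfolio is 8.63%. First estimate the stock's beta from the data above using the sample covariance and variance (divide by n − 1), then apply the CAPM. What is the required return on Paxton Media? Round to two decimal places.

11.22%

Mean R_i = (-16.3 + 18.9 + 6.6 + 12.5 − 1.0 + 5.5 − 13.6) / 7 = 1.8000%
Mean R_m = (-8.4 + 12.0 + 2.0 + 7.9 − 4.0 + 3.1 − 8.7) / 7 = 0.5571%
Σ(R_i − R̄_i)(R_m − R̄_m) = 608.0200  ⇒  Cov = 608.0200 / 6 = 101.3367
Σ(R_m − R̄_m)² = 380.0971  ⇒  Var(R_m) = 380.0971 / 6 = 63.3495
β = Cov / Var(R_m) = 101.3367 / 63.3495 = 1.5996
MRP = 8.63% − 4.31% = 4.32%
E(R) = R_f + β × MRP = 4.31% + 1.5996 × 4.32% = 11.22%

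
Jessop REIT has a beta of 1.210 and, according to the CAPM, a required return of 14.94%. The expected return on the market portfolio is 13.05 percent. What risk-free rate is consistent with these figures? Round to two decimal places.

E(R) = R_f + β(E(R_m) − R_f) = R_f(1 − β) + β·E(R_m)
14.94% = R_f × (1 − 1.210) + 1.210 × 13.05%
14.94% = R_f × -0.210 + 15.79050%
R_f = (14.94% − 15.79050%) / -0.210 = 4.05%

4.05%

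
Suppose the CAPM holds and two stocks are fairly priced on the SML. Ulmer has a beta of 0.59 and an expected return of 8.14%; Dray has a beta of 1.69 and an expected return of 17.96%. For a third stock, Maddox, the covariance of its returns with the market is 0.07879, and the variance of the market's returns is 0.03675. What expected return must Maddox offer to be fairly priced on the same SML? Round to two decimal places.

22.01%

MRP = (17.96% − 8.14%) / (1.69 − 0.59) = 8.9273%
R_f = 8.14% − 0.59 × 8.9273% = 2.8729%
β_Maddox = Cov / Var(R_m) = 0.07879 / 0.03675 = 2.1439
E(R_Maddox) = R_f + β × MRP = 2.8729% + 2.1439 × 8.9273% = 22.01%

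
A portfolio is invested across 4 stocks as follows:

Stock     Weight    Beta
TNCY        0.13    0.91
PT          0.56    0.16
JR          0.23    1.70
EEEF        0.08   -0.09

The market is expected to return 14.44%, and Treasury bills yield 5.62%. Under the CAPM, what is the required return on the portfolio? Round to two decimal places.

10.84%

β_P = Σ w_i β_i = 0.13×0.91 + 0.56×0.16 + 0.23×1.70 + 0.08×-0.09 = 0.5917
MRP = 14.44% − 5.62% = 8.82%
E(R_P) = R_f + β_P × MRP = 5.62% + 0.5917 × 8.82% = 10.84%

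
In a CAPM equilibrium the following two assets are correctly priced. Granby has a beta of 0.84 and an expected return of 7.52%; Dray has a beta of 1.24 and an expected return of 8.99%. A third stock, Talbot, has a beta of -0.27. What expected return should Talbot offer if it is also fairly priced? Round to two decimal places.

3.44%

MRP (SML slope) = (8.99% − 7.52%) / (1.24 − 0.84) = 1.47% / 0.40 = 3.6750%
R_f (intercept) = 7.52% − 0.84 × 3.6750% = 4.4330%
E(R_Talbot) = R_f + β × MRP = 4.4330% + -0.27 × 3.6750% = 3.44%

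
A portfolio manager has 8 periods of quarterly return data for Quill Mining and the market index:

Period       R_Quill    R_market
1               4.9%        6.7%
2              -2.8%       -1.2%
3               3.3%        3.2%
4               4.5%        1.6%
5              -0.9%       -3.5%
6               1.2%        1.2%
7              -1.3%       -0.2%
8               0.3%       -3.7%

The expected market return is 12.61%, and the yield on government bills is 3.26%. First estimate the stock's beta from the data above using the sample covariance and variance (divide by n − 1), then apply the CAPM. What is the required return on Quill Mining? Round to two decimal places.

9.13%

Mean R_i = (4.9 − 2.8 + 3.3 + 4.5 − 0.9 + 1.2 − 1.3 + 0.3) / 8 = 1.1500%
Mean R_m = (6.7 − 1.2 + 3.2 + 1.6 − 3.5 + 1.2 − 0.2 − 3.7) / 8 = 0.5125%
Σ(R_i − R̄_i)(R_m − R̄_m) = 52.9750  ⇒  Cov = 52.9750 / 7 = 7.5679
Σ(R_m − R̄_m)² = 84.4488  ⇒  Var(R_m) = 84.4488 / 7 = 12.0641
β = Cov / Var(R_m) = 7.5679 / 12.0641 = 0.6273
MRP = 12.61% − 3.26% = 9.35%
E(R) = R_f + β × MRP = 3.26% + 0.6273 × 9.35% = 9.13%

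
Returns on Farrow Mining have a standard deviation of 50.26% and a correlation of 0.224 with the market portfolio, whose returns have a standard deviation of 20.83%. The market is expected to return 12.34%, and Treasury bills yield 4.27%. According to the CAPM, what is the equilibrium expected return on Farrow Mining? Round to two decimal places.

8.63%

β = ρ × σ_i / σ_m = 0.224 × 50.26% / 20.83% = 0.5405
MRP = 12.34% − 4.27% = 8.07%
E(R) = 4.27% + 0.5405 × 8.07% = 8.63%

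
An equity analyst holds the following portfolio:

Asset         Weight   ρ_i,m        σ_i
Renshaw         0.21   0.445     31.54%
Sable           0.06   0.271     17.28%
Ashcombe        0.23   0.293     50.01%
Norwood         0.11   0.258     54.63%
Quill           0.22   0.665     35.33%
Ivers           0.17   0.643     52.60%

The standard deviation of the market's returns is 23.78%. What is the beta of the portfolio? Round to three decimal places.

β_Renshaw = 0.445 × 31.54% / 23.78% = 0.5902
β_Sable = 0.271 × 17.28% / 23.78% = 0.1969
β_Ashcombe = 0.293 × 50.01% / 23.78% = 0.6162
β_Norwood = 0.258 × 54.63% / 23.78% = 0.5927
β_Quill = 0.665 × 35.33% / 23.78% = 0.9880
β_Ivers = 0.643 × 52.60% / 23.78% = 1.4223
β_P = Σ w_i β_i = 0.21×0.5902 + 0.06×0.1969 + 0.23×0.6162 + 0.11×0.5927 + 0.22×0.9880 + 0.17×1.4223 = 0.8018

0.802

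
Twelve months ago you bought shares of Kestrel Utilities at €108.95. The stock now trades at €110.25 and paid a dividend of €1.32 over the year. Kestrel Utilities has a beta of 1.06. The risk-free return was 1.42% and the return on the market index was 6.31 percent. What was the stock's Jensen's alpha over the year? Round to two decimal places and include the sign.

-4.20%

Realised HPR = (P1 + D1 − P0) / P0 = (110.25 + 1.32 − 108.95) / 108.95 = 2.62 / 108.95 = 2.4048%
MRP = 6.31% − 1.42% = 4.89%
CAPM required = R_f + β·MRP = 1.42% + 1.06 × 4.89% = 6.6034%
α = realised − required = 2.4048% − 6.6034% = -4.20%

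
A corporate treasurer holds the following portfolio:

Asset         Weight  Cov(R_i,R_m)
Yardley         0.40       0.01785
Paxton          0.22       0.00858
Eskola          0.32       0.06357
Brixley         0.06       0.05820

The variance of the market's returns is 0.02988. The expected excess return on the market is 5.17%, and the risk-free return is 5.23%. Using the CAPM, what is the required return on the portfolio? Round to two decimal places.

10.92%

β_Yardley = 0.01785 / 0.02988 = 0.5974
β_Paxton = 0.00858 / 0.02988 = 0.2871
β_Eskola = 0.06357 / 0.02988 = 2.1275
β_Brixley = 0.05820 / 0.02988 = 1.9478
β_P = Σ w_i β_i = 0.40×0.5974 + 0.22×0.2871 + 0.32×2.1275 + 0.06×1.9478 = 1.0998
E(R_P) = R_f + β_P × MRP = 5.23% + 1.0998 × 5.17% = 10.92%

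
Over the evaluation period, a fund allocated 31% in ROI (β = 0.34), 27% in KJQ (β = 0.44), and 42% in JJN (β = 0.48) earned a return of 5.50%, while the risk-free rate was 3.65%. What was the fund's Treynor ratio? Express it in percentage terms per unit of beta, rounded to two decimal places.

β_P = 0.31×0.34 + 0.27×0.44 + 0.42×0.48 = 0.4258
Treynor = (R_P − R_f) / β_P = (5.50% − 3.65%) / 0.4258 = 1.85% / 0.4258 = 4.34%

4.34%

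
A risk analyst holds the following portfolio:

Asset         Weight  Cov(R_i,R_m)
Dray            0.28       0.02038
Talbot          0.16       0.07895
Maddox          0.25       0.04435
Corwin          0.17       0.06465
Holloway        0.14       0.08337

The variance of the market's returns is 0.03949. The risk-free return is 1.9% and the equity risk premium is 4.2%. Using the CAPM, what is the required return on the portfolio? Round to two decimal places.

β_Dray = 0.02038 / 0.03949 = 0.5161
β_Talbot = 0.07895 / 0.03949 = 1.9992
β_Maddox = 0.04435 / 0.03949 = 1.1231
β_Corwin = 0.06465 / 0.03949 = 1.6371
β_Holloway = 0.08337 / 0.03949 = 2.1112
β_P = Σ w_i β_i = 0.28×0.5161 + 0.16×1.9992 + 0.25×1.1231 + 0.17×1.6371 + 0.14×2.1112 = 1.3190
E(R_P) = R_f + β_P × MRP = 1.9% + 1.3190 × 4.2% = 7.44%

7.44%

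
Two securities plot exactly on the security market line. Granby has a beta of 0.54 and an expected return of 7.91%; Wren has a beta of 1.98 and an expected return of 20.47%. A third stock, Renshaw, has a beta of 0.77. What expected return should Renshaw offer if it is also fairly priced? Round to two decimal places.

9.92%

MRP (SML slope) = (20.47% − 7.91%) / (1.98 − 0.54) = 12.56% / 1.44 = 8.7222%
R_f (intercept) = 7.91% − 0.54 × 8.7222% = 3.2000%
E(R_Renshaw) = R_f + β × MRP = 3.2000% + 0.77 × 8.7222% = 9.92%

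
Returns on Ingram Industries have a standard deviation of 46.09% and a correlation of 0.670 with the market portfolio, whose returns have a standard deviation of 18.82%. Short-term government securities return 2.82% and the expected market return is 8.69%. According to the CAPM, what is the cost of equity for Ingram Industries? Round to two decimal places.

12.45%

β = ρ × σ_i / σ_m = 0.670 × 46.09% / 18.82% = 1.6408
MRP = 8.69% − 2.82% = 5.87%
E(R) = 2.82% + 1.6408 × 5.87% = 12.45%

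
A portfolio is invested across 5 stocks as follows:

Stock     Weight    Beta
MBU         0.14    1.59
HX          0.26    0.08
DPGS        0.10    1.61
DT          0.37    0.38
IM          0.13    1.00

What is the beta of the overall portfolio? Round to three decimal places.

β_P = Σ w_i β_i = 0.14×1.59 + 0.26×0.08 + 0.10×1.61 + 0.37×0.38 + 0.13×1.00 = 0.6750

0.675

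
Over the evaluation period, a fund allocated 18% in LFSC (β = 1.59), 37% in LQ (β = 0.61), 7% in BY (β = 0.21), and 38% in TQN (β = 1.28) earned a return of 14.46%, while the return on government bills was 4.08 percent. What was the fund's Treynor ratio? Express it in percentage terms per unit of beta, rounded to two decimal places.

10.25%

β_P = 0.18×1.59 + 0.37×0.61 + 0.07×0.21 + 0.38×1.28 = 1.0130
Treynor = (R_P − R_f) / β_P = (14.46% − 4.08%) / 1.0130 = 10.38% / 1.0130 = 10.25%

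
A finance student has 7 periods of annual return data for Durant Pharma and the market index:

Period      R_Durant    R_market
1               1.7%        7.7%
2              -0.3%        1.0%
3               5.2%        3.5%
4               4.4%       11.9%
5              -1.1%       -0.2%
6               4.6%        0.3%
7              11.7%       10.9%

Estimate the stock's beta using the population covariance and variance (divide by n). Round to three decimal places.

Mean R_i = (1.7 − 0.3 + 5.2 + 4.4 − 1.1 + 4.6 + 11.7) / 7 = 3.7429%
Mean R_m = (7.7 + 1.0 + 3.5 + 11.9 − 0.2 + 0.3 + 10.9) / 7 = 5.0143%
Σ(R_i − R̄_i)(R_m − R̄_m) = 81.1057  ⇒  Cov = 81.1057 / 7 = 11.5865
Σ(R_m − R̄_m)² = 157.0886  ⇒  Var(R_m) = 157.0886 / 7 = 22.4412
β = Cov / Var(R_m) = 11.5865 / 22.4412 = 0.5163

0.516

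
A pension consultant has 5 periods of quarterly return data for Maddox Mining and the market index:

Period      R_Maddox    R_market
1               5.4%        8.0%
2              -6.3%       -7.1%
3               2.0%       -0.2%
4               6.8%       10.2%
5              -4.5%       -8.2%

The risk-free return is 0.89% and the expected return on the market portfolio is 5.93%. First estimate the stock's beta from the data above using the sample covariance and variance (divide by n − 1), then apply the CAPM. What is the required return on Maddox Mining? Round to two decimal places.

4.29%

Mean R_i = (5.4 − 6.3 + 2.0 + 6.8 − 4.5) / 5 = 0.6800%
Mean R_m = (8.0 − 7.1 − 0.2 + 10.2 − 8.2) / 5 = 0.5400%
Σ(R_i − R̄_i)(R_m − R̄_m) = 191.9540  ⇒  Cov = 191.9540 / 4 = 47.9885
Σ(R_m − R̄_m)² = 284.2720  ⇒  Var(R_m) = 284.2720 / 4 = 71.0680
β = Cov / Var(R_m) = 47.9885 / 71.0680 = 0.6752
MRP = 5.93% − 0.89% = 5.04%
E(R) = R_f + β × MRP = 0.89% + 0.6752 × 5.04% = 4.29%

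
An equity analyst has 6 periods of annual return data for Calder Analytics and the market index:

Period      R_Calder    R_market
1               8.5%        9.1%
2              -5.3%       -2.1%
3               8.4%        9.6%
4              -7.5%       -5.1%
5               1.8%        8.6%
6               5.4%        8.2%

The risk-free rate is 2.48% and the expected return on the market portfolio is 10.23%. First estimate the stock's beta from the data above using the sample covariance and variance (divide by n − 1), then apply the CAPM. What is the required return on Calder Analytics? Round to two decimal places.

10.26%

Mean R_i = (8.5 − 5.3 + 8.4 − 7.5 + 1.8 + 5.4) / 6 = 1.8833%
Mean R_m = (9.1 − 2.1 + 9.6 − 5.1 + 8.6 + 8.2) / 6 = 4.7167%
Σ(R_i − R̄_i)(R_m − R̄_m) = 213.8317  ⇒  Cov = 213.8317 / 5 = 42.7663
Σ(R_m − R̄_m)² = 213.1083  ⇒  Var(R_m) = 213.1083 / 5 = 42.6217
β = Cov / Var(R_m) = 42.7663 / 42.6217 = 1.0034
MRP = 10.23% − 2.48% = 7.75%
E(R) = R_f + β × MRP = 2.48% + 1.0034 × 7.75% = 10.26%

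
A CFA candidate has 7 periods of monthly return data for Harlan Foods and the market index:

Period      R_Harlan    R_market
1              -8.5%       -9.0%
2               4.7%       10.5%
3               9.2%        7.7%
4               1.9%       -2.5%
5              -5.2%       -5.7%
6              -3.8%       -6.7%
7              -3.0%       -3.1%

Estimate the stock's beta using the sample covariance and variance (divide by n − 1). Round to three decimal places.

Mean R_i = (-8.5 + 4.7 + 9.2 + 1.9 − 5.2 − 3.8 − 3.0) / 7 = -0.6714%
Mean R_m = (-9.0 + 10.5 + 7.7 − 2.5 − 5.7 − 6.7 − 3.1) / 7 = -1.2571%
Σ(R_i − R̄_i)(R_m − R̄_m) = 250.4314  ⇒  Cov = 250.4314 / 6 = 41.7386
Σ(R_m − R̄_m)² = 332.7171  ⇒  Var(R_m) = 332.7171 / 6 = 55.4529
β = Cov / Var(R_m) = 41.7386 / 55.4529 = 0.7527

0.753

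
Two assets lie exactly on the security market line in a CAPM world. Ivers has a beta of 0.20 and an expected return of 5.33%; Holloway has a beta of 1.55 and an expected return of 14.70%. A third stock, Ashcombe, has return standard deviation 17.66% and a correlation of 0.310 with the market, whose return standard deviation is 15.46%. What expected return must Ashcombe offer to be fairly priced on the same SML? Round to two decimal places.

6.40%

MRP = (14.70% − 5.33%) / (1.55 − 0.20) = 6.9407%
R_f = 5.33% − 0.20 × 6.9407% = 3.9419%
β_Ashcombe = ρ·σ_i/σ_m = 0.310 × 17.66 / 15.46 = 0.3541
E(R_Ashcombe) = R_f + β × MRP = 3.9419% + 0.3541 × 6.9407% = 6.40%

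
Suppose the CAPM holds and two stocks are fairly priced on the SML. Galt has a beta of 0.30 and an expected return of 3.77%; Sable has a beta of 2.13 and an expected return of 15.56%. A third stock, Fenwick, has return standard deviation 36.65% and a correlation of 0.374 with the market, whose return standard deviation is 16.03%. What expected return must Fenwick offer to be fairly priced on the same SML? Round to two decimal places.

MRP = (15.56% − 3.77%) / (2.13 − 0.30) = 6.4426%
R_f = 3.77% − 0.30 × 6.4426% = 1.8372%
β_Fenwick = ρ·σ_i/σ_m = 0.374 × 36.65 / 16.03 = 0.8551
E(R_Fenwick) = R_f + β × MRP = 1.8372% + 0.8551 × 6.4426% = 7.35%

7.35%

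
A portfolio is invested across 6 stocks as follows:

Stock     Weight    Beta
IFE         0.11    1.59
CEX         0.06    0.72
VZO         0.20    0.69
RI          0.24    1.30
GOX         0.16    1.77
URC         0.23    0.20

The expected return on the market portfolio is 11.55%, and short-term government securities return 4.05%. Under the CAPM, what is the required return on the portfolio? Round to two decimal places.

11.53%

β_P = Σ w_i β_i = 0.11×1.59 + 0.06×0.72 + 0.20×0.69 + 0.24×1.30 + 0.16×1.77 + 0.23×0.20 = 0.9973
MRP = 11.55% − 4.05% = 7.50%
E(R_P) = R_f + β_P × MRP = 4.05% + 0.9973 × 7.50% = 11.53%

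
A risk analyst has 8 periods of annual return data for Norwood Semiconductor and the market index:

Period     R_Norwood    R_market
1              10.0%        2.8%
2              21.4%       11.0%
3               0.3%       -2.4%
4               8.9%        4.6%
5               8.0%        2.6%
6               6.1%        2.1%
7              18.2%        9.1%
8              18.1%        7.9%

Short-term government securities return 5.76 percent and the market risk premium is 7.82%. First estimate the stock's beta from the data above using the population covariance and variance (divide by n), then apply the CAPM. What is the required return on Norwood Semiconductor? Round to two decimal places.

Mean R_i = (10.0 + 21.4 + 0.3 + 8.9 + 8.0 + 6.1 + 18.2 + 18.1) / 8 = 11.3750%
Mean R_m = (2.8 + 11.0 − 2.4 + 4.6 + 2.6 + 2.1 + 9.1 + 7.9) / 8 = 4.7125%
Σ(R_i − R̄_i)(R_m − R̄_m) = 217.0025  ⇒  Cov = 217.0025 / 8 = 27.1253
Σ(R_m − R̄_m)² = 134.4888  ⇒  Var(R_m) = 134.4888 / 8 = 16.8111
β = Cov / Var(R_m) = 27.1253 / 16.8111 = 1.6135
E(R) = R_f + β × MRP = 5.76% + 1.6135 × 7.82% = 18.38%

18.38%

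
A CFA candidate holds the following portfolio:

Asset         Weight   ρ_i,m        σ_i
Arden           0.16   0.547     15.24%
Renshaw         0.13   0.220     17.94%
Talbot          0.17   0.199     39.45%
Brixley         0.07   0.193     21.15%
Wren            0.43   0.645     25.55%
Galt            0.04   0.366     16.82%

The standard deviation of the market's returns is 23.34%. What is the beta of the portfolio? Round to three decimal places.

0.463

β_Arden = 0.547 × 15.24% / 23.34% = 0.3572
β_Renshaw = 0.220 × 17.94% / 23.34% = 0.1691
β_Talbot = 0.199 × 39.45% / 23.34% = 0.3364
β_Brixley = 0.193 × 21.15% / 23.34% = 0.1749
β_Wren = 0.645 × 25.55% / 23.34% = 0.7061
β_Galt = 0.366 × 16.82% / 23.34% = 0.2638
β_P = Σ w_i β_i = 0.16×0.3572 + 0.13×0.1691 + 0.17×0.3364 + 0.07×0.1749 + 0.43×0.7061 + 0.04×0.2638 = 0.4627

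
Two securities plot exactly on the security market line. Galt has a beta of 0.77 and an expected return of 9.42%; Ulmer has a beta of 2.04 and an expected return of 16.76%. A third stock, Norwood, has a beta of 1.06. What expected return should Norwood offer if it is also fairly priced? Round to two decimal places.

11.10%

MRP (SML slope) = (16.76% − 9.42%) / (2.04 − 0.77) = 7.34% / 1.27 = 5.7795%
R_f (intercept) = 9.42% − 0.77 × 5.7795% = 4.9698%
E(R_Norwood) = R_f + β × MRP = 4.9698% + 1.06 × 5.7795% = 11.10%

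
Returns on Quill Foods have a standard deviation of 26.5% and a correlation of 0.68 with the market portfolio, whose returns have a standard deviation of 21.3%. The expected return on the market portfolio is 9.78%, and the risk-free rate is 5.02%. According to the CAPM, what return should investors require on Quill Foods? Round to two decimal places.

β = ρ × σ_i / σ_m = 0.68 × 26.5% / 21.3% = 0.8460
MRP = 9.78% − 5.02% = 4.76%
E(R) = 5.02% + 0.8460 × 4.76% = 9.05%

9.05%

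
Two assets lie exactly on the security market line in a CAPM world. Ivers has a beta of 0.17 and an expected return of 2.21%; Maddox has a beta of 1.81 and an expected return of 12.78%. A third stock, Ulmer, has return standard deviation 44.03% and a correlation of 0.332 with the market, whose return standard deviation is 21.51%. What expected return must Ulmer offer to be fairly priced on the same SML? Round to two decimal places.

5.49%

MRP = (12.78% − 2.21%) / (1.81 − 0.17) = 6.4451%
R_f = 2.21% − 0.17 × 6.4451% = 1.1143%
β_Ulmer = ρ·σ_i/σ_m = 0.332 × 44.03 / 21.51 = 0.6796
E(R_Ulmer) = R_f + β × MRP = 1.1143% + 0.6796 × 6.4451% = 5.49%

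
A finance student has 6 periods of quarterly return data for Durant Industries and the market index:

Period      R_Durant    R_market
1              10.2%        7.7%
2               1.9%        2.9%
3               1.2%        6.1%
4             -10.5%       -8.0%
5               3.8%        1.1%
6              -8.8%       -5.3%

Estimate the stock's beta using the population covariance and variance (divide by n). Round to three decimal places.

Mean R_i = (10.2 + 1.9 + 1.2 − 10.5 + 3.8 − 8.8) / 6 = -0.3667%
Mean R_m = (7.7 + 2.9 + 6.1 − 8.0 + 1.1 − 5.3) / 6 = 0.7500%
Σ(R_i − R̄_i)(R_m − R̄_m) = 227.8400  ⇒  Cov = 227.8400 / 6 = 37.9733
Σ(R_m − R̄_m)² = 194.8350  ⇒  Var(R_m) = 194.8350 / 6 = 32.4725
β = Cov / Var(R_m) = 37.9733 / 32.4725 = 1.1694

1.169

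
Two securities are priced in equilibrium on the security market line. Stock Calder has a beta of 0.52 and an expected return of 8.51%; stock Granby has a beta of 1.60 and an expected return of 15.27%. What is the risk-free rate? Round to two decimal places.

Both satisfy E(R) = R_f + β·MRP, so the slope of the SML is
MRP = (15.27% − 8.51%) / (1.60 − 0.52) = 6.76% / 1.08 = 6.2593%
R_f = E(R_Calder) − β_Calder·MRP = 8.51% − 0.52 × 6.2593% = 5.2552%

5.26%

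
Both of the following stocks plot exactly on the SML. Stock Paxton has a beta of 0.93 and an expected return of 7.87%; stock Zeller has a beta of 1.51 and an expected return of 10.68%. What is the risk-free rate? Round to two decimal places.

Both satisfy E(R) = R_f + β·MRP, so the slope of the SML is
MRP = (10.68% − 7.87%) / (1.51 − 0.93) = 2.81% / 0.58 = 4.8448%
R_f = E(R_Paxton) − β_Paxton·MRP = 7.87% − 0.93 × 4.8448% = 3.3643%

3.36%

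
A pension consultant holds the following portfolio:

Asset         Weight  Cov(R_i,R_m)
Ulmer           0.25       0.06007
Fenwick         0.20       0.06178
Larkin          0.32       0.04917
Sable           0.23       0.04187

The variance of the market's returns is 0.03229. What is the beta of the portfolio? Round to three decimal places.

1.633

β_Ulmer = 0.06007 / 0.03229 = 1.8603
β_Fenwick = 0.06178 / 0.03229 = 1.9133
β_Larkin = 0.04917 / 0.03229 = 1.5228
β_Sable = 0.04187 / 0.03229 = 1.2967
β_P = Σ w_i β_i = 0.25×1.8603 + 0.20×1.9133 + 0.32×1.5228 + 0.23×1.2967 = 1.6333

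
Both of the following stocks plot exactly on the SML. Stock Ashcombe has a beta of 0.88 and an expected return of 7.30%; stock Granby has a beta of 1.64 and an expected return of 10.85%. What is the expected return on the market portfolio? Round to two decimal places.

7.86%

Both satisfy E(R) = R_f + β·MRP, so the slope of the SML is
MRP = (10.85% − 7.30%) / (1.64 − 0.88) = 3.55% / 0.76 = 4.6711%
R_f = E(R_Ashcombe) − β_Ashcombe·MRP = 7.30% − 0.88 × 4.6711% = 3.1894%
E(R_m) = R_f + MRP = 3.1894% + 4.6711% = 7.86%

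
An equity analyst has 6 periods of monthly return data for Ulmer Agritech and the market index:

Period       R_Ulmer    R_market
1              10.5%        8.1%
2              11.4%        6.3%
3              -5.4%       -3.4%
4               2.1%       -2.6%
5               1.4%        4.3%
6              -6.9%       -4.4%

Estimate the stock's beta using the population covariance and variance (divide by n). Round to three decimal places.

Mean R_i = (10.5 + 11.4 − 5.4 + 2.1 + 1.4 − 6.9) / 6 = 2.1833%
Mean R_m = (8.1 + 6.3 − 3.4 − 2.6 + 4.3 − 4.4) / 6 = 1.3833%
Σ(R_i − R̄_i)(R_m − R̄_m) = 188.0283  ⇒  Cov = 188.0283 / 6 = 31.3381
Σ(R_m − R̄_m)² = 149.9883  ⇒  Var(R_m) = 149.9883 / 6 = 24.9981
β = Cov / Var(R_m) = 31.3381 / 24.9981 = 1.2536

1.254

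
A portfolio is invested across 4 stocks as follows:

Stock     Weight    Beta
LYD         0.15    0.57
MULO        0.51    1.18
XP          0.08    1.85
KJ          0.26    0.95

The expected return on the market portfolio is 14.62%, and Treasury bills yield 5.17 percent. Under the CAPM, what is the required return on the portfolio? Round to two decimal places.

β_P = Σ w_i β_i = 0.15×0.57 + 0.51×1.18 + 0.08×1.85 + 0.26×0.95 = 1.0823
MRP = 14.62% − 5.17% = 9.45%
E(R_P) = R_f + β_P × MRP = 5.17% + 1.0823 × 9.45% = 15.40%

15.40%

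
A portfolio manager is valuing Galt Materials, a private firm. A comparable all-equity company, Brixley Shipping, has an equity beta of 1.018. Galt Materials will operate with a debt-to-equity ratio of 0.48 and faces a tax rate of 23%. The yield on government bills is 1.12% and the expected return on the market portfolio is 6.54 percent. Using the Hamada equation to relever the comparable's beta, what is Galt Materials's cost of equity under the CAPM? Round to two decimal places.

8.68%

β_L = β_U × [1 + (1 − t)(D/E)] = 1.018 × [1 + (1 − 0.23) × 0.48]
    = 1.018 × [1 + 0.77 × 0.48] = 1.018 × 1.3696 = 1.3943
MRP = 6.54% − 1.12% = 5.42%
E(R) = R_f + β_L × MRP = 1.12% + 1.3943 × 5.42% = 8.68%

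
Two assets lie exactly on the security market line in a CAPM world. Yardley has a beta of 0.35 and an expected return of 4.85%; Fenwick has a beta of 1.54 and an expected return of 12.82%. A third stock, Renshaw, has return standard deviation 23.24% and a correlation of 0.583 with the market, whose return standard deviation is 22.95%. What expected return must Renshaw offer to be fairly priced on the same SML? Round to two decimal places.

6.46%

MRP = (12.82% − 4.85%) / (1.54 − 0.35) = 6.6975%
R_f = 4.85% − 0.35 × 6.6975% = 2.5059%
β_Renshaw = ρ·σ_i/σ_m = 0.583 × 23.24 / 22.95 = 0.5904
E(R_Renshaw) = R_f + β × MRP = 2.5059% + 0.5904 × 6.6975% = 6.46%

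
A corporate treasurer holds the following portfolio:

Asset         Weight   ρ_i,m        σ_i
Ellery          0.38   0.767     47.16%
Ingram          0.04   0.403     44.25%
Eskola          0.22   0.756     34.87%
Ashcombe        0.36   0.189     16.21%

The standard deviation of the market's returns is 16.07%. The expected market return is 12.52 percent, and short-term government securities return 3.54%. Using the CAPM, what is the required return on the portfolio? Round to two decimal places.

15.48%

β_Ellery = 0.767 × 47.16% / 16.07% = 2.2509
β_Ingram = 0.403 × 44.25% / 16.07% = 1.1097
β_Eskola = 0.756 × 34.87% / 16.07% = 1.6404
β_Ashcombe = 0.189 × 16.21% / 16.07% = 0.1906
β_P = Σ w_i β_i = 0.38×2.2509 + 0.04×1.1097 + 0.22×1.6404 + 0.36×0.1906 = 1.3292
MRP = 12.52% − 3.54% = 8.98%
E(R_P) = R_f + β_P × MRP = 3.54% + 1.3292 × 8.98% = 15.48%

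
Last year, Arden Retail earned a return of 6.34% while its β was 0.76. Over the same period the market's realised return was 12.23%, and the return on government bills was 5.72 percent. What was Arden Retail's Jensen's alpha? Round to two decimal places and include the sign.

Market excess return = 12.23% − 5.72% = 6.51%
CAPM benchmark = R_f + β(R_m − R_f) = 5.72% + 0.76 × 6.51% = 10.6676%
α = actual − benchmark = 6.34% − 10.6676% = -4.33%

-4.33%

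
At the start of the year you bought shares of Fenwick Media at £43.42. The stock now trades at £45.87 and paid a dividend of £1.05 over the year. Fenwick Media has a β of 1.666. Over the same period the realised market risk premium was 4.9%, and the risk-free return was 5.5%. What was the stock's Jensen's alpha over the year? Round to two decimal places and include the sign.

Realised HPR = (P1 + D1 − P0) / P0 = (45.87 + 1.05 − 43.42) / 43.42 = 3.50 / 43.42 = 8.0608%
CAPM required = R_f + β·MRP = 5.5% + 1.666 × 4.9% = 13.6634%
α = realised − required = 8.0608% − 13.6634% = -5.60%

-5.60%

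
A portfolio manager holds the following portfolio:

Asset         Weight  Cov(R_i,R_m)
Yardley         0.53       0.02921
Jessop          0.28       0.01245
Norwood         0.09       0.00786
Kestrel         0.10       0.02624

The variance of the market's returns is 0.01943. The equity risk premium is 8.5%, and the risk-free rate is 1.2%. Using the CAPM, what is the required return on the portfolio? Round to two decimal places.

10.95%

β_Yardley = 0.02921 / 0.01943 = 1.5033
β_Jessop = 0.01245 / 0.01943 = 0.6408
β_Norwood = 0.00786 / 0.01943 = 0.4045
β_Kestrel = 0.02624 / 0.01943 = 1.3505
β_P = Σ w_i β_i = 0.53×1.5033 + 0.28×0.6408 + 0.09×0.4045 + 0.10×1.3505 = 1.1476
E(R_P) = R_f + β_P × MRP = 1.2% + 1.1476 × 8.5% = 10.95%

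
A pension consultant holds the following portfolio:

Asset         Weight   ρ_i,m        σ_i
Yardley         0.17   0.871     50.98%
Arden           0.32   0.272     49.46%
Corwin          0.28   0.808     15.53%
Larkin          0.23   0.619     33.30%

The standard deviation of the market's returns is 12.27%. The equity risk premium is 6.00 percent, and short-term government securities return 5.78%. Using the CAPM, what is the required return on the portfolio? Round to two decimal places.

β_Yardley = 0.871 × 50.98% / 12.27% = 3.6189
β_Arden = 0.272 × 49.46% / 12.27% = 1.0964
β_Corwin = 0.808 × 15.53% / 12.27% = 1.0227
β_Larkin = 0.619 × 33.30% / 12.27% = 1.6799
β_P = Σ w_i β_i = 0.17×3.6189 + 0.32×1.0964 + 0.28×1.0227 + 0.23×1.6799 = 1.6388
E(R_P) = R_f + β_P × MRP = 5.78% + 1.6388 × 6.00% = 15.61%

15.61%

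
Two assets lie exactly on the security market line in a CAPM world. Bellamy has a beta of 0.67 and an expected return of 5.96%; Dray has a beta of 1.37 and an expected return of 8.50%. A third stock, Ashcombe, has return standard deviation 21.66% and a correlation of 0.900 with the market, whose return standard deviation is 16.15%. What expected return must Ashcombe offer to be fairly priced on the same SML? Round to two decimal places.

7.91%

MRP = (8.50% − 5.96%) / (1.37 − 0.67) = 3.6286%
R_f = 5.96% − 0.67 × 3.6286% = 3.5288%
β_Ashcombe = ρ·σ_i/σ_m = 0.900 × 21.66 / 16.15 = 1.2071
E(R_Ashcombe) = R_f + β × MRP = 3.5288% + 1.2071 × 3.6286% = 7.91%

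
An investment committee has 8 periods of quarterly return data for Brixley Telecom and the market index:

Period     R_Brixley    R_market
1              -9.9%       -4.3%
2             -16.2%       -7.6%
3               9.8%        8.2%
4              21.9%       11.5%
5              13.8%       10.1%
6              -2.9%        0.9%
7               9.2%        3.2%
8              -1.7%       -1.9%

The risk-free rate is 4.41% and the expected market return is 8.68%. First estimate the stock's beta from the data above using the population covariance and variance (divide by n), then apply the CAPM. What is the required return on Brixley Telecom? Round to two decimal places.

Mean R_i = (-9.9 − 16.2 + 9.8 + 21.9 + 13.8 − 2.9 + 9.2 − 1.7) / 8 = 3.0000%
Mean R_m = (-4.3 − 7.6 + 8.2 + 11.5 + 10.1 + 0.9 + 3.2 − 1.9) / 8 = 2.5125%
Σ(R_i − R̄_i)(R_m − R̄_m) = 607.0400  ⇒  Cov = 607.0400 / 8 = 75.8800
Σ(R_m − R̄_m)² = 341.9088  ⇒  Var(R_m) = 341.9088 / 8 = 42.7386
β = Cov / Var(R_m) = 75.8800 / 42.7386 = 1.7754
MRP = 8.68% − 4.41% = 4.27%
E(R) = R_f + β × MRP = 4.41% + 1.7754 × 4.27% = 11.99%

11.99%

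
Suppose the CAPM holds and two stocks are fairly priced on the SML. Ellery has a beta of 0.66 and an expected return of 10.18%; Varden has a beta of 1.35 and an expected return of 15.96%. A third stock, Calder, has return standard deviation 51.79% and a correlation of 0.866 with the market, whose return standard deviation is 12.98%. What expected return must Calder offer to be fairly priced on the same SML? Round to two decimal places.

33.60%

MRP = (15.96% − 10.18%) / (1.35 − 0.66) = 8.3768%
R_f = 10.18% − 0.66 × 8.3768% = 4.6513%
β_Calder = ρ·σ_i/σ_m = 0.866 × 51.79 / 12.98 = 3.4553
E(R_Calder) = R_f + β × MRP = 4.6513% + 3.4553 × 8.3768% = 33.60%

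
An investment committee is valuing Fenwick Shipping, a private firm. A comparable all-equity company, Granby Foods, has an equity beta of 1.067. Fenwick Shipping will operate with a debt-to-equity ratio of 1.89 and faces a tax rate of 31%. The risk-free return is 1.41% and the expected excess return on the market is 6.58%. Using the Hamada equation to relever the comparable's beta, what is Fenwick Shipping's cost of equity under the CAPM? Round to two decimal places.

β_L = β_U × [1 + (1 − t)(D/E)] = 1.067 × [1 + (1 − 0.31) × 1.89]
    = 1.067 × [1 + 0.69 × 1.89] = 1.067 × 2.3041 = 2.4585
E(R) = R_f + β_L × MRP = 1.41% + 2.4585 × 6.58% = 17.59%

17.59%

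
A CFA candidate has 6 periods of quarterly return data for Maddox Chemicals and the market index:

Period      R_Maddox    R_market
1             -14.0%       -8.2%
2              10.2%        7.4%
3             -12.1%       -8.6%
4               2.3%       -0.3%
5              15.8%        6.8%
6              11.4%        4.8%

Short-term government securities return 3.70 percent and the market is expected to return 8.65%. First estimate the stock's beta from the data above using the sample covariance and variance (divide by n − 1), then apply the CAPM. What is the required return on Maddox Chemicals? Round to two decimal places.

Mean R_i = (-14.0 + 10.2 − 12.1 + 2.3 + 15.8 + 11.4) / 6 = 2.2667%
Mean R_m = (-8.2 + 7.4 − 8.6 − 0.3 + 6.8 + 4.8) / 6 = 0.3167%
Σ(R_i − R̄_i)(R_m − R̄_m) = 451.5033  ⇒  Cov = 451.5033 / 5 = 90.3007
Σ(R_m − R̄_m)² = 264.7283  ⇒  Var(R_m) = 264.7283 / 5 = 52.9457
β = Cov / Var(R_m) = 90.3007 / 52.9457 = 1.7055
MRP = 8.65% − 3.70% = 4.95%
E(R) = R_f + β × MRP = 3.70% + 1.7055 × 4.95% = 12.14%

12.14%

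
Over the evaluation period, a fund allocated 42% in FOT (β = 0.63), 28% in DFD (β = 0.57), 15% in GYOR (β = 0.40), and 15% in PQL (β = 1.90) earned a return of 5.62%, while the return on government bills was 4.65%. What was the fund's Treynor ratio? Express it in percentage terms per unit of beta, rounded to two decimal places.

β_P = 0.42×0.63 + 0.28×0.57 + 0.15×0.40 + 0.15×1.90 = 0.7692
Treynor = (R_P − R_f) / β_P = (5.62% − 4.65%) / 0.7692 = 0.97% / 0.7692 = 1.26%

1.26%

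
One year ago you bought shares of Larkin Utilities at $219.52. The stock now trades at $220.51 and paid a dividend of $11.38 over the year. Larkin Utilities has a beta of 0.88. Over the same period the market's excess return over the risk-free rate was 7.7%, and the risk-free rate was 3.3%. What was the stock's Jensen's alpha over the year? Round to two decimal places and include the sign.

Realised HPR = (P1 + D1 − P0) / P0 = (220.51 + 11.38 − 219.52) / 219.52 = 12.37 / 219.52 = 5.6350%
CAPM required = R_f + β·MRP = 3.3% + 0.88 × 7.7% = 10.0760%
α = realised − required = 5.6350% − 10.0760% = -4.44%

-4.44%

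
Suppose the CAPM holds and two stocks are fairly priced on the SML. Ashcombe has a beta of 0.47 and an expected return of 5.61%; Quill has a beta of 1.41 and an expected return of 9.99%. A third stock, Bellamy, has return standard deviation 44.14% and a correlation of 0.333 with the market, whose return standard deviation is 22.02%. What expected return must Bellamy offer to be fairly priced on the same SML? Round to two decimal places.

MRP = (9.99% − 5.61%) / (1.41 − 0.47) = 4.6596%
R_f = 5.61% − 0.47 × 4.6596% = 3.4200%
β_Bellamy = ρ·σ_i/σ_m = 0.333 × 44.14 / 22.02 = 0.6675
E(R_Bellamy) = R_f + β × MRP = 3.4200% + 0.6675 × 4.6596% = 6.53%

6.53%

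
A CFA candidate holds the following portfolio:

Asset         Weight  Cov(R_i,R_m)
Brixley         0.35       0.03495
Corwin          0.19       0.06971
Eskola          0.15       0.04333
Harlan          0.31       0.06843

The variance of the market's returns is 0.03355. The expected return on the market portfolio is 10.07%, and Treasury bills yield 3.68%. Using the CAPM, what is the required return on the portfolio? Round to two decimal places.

13.81%

β_Brixley = 0.03495 / 0.03355 = 1.0417
β_Corwin = 0.06971 / 0.03355 = 2.0778
β_Eskola = 0.04333 / 0.03355 = 1.2915
β_Harlan = 0.06843 / 0.03355 = 2.0396
β_P = Σ w_i β_i = 0.35×1.0417 + 0.19×2.0778 + 0.15×1.2915 + 0.31×2.0396 = 1.5854
MRP = 10.07% − 3.68% = 6.39%
E(R_P) = R_f + β_P × MRP = 3.68% + 1.5854 × 6.39% = 13.81%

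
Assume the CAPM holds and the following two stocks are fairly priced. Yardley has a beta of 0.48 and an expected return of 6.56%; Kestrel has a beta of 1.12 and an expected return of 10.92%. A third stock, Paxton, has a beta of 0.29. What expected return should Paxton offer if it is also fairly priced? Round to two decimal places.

MRP (SML slope) = (10.92% − 6.56%) / (1.12 − 0.48) = 4.36% / 0.64 = 6.8125%
R_f (intercept) = 6.56% − 0.48 × 6.8125% = 3.2900%
E(R_Paxton) = R_f + β × MRP = 3.2900% + 0.29 × 6.8125% = 5.27%

5.27%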